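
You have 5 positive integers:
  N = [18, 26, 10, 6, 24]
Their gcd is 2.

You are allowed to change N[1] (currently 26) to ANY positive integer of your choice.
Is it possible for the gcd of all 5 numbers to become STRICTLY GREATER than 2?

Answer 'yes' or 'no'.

Current gcd = 2
gcd of all OTHER numbers (without N[1]=26): gcd([18, 10, 6, 24]) = 2
The new gcd after any change is gcd(2, new_value).
This can be at most 2.
Since 2 = old gcd 2, the gcd can only stay the same or decrease.

Answer: no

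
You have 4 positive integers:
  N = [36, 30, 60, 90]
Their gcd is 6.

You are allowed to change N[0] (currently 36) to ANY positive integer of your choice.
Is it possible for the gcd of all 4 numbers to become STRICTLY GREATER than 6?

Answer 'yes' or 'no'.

Answer: yes

Derivation:
Current gcd = 6
gcd of all OTHER numbers (without N[0]=36): gcd([30, 60, 90]) = 30
The new gcd after any change is gcd(30, new_value).
This can be at most 30.
Since 30 > old gcd 6, the gcd CAN increase (e.g., set N[0] = 30).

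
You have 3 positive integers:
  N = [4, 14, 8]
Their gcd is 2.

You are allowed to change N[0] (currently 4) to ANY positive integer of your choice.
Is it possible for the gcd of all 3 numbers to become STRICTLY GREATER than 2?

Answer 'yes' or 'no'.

Current gcd = 2
gcd of all OTHER numbers (without N[0]=4): gcd([14, 8]) = 2
The new gcd after any change is gcd(2, new_value).
This can be at most 2.
Since 2 = old gcd 2, the gcd can only stay the same or decrease.

Answer: no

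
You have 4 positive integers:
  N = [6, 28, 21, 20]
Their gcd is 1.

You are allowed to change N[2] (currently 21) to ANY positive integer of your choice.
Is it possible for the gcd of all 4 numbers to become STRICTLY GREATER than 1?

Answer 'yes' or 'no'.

Current gcd = 1
gcd of all OTHER numbers (without N[2]=21): gcd([6, 28, 20]) = 2
The new gcd after any change is gcd(2, new_value).
This can be at most 2.
Since 2 > old gcd 1, the gcd CAN increase (e.g., set N[2] = 2).

Answer: yes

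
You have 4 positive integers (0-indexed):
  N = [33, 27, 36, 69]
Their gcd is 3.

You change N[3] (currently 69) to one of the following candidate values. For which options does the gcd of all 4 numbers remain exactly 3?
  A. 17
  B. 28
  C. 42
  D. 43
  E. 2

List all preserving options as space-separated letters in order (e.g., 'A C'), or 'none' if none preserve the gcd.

Answer: C

Derivation:
Old gcd = 3; gcd of others (without N[3]) = 3
New gcd for candidate v: gcd(3, v). Preserves old gcd iff gcd(3, v) = 3.
  Option A: v=17, gcd(3,17)=1 -> changes
  Option B: v=28, gcd(3,28)=1 -> changes
  Option C: v=42, gcd(3,42)=3 -> preserves
  Option D: v=43, gcd(3,43)=1 -> changes
  Option E: v=2, gcd(3,2)=1 -> changes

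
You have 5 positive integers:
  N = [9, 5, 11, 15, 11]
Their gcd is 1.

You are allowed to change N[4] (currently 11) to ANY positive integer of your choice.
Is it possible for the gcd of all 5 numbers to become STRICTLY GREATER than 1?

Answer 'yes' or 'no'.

Answer: no

Derivation:
Current gcd = 1
gcd of all OTHER numbers (without N[4]=11): gcd([9, 5, 11, 15]) = 1
The new gcd after any change is gcd(1, new_value).
This can be at most 1.
Since 1 = old gcd 1, the gcd can only stay the same or decrease.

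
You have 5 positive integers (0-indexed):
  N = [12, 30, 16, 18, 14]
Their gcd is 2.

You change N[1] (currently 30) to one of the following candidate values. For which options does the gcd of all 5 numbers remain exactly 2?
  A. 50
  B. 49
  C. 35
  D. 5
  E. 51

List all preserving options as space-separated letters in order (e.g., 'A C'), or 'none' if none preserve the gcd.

Answer: A

Derivation:
Old gcd = 2; gcd of others (without N[1]) = 2
New gcd for candidate v: gcd(2, v). Preserves old gcd iff gcd(2, v) = 2.
  Option A: v=50, gcd(2,50)=2 -> preserves
  Option B: v=49, gcd(2,49)=1 -> changes
  Option C: v=35, gcd(2,35)=1 -> changes
  Option D: v=5, gcd(2,5)=1 -> changes
  Option E: v=51, gcd(2,51)=1 -> changes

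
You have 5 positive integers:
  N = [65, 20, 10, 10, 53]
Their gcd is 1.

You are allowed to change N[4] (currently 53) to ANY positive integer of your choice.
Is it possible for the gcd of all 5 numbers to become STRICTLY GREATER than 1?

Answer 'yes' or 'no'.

Current gcd = 1
gcd of all OTHER numbers (without N[4]=53): gcd([65, 20, 10, 10]) = 5
The new gcd after any change is gcd(5, new_value).
This can be at most 5.
Since 5 > old gcd 1, the gcd CAN increase (e.g., set N[4] = 5).

Answer: yes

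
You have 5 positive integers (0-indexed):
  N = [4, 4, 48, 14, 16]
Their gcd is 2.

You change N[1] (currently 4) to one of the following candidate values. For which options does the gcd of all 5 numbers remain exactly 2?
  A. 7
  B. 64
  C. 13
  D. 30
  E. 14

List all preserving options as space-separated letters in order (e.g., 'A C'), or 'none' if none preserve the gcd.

Answer: B D E

Derivation:
Old gcd = 2; gcd of others (without N[1]) = 2
New gcd for candidate v: gcd(2, v). Preserves old gcd iff gcd(2, v) = 2.
  Option A: v=7, gcd(2,7)=1 -> changes
  Option B: v=64, gcd(2,64)=2 -> preserves
  Option C: v=13, gcd(2,13)=1 -> changes
  Option D: v=30, gcd(2,30)=2 -> preserves
  Option E: v=14, gcd(2,14)=2 -> preserves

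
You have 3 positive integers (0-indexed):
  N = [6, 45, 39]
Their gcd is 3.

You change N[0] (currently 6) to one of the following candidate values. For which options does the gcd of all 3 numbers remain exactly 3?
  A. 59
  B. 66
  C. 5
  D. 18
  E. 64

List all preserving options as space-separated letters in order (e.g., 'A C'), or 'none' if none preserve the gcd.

Old gcd = 3; gcd of others (without N[0]) = 3
New gcd for candidate v: gcd(3, v). Preserves old gcd iff gcd(3, v) = 3.
  Option A: v=59, gcd(3,59)=1 -> changes
  Option B: v=66, gcd(3,66)=3 -> preserves
  Option C: v=5, gcd(3,5)=1 -> changes
  Option D: v=18, gcd(3,18)=3 -> preserves
  Option E: v=64, gcd(3,64)=1 -> changes

Answer: B D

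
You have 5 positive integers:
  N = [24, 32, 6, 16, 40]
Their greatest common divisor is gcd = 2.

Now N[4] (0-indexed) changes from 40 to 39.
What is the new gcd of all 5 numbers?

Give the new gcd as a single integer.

Numbers: [24, 32, 6, 16, 40], gcd = 2
Change: index 4, 40 -> 39
gcd of the OTHER numbers (without index 4): gcd([24, 32, 6, 16]) = 2
New gcd = gcd(g_others, new_val) = gcd(2, 39) = 1

Answer: 1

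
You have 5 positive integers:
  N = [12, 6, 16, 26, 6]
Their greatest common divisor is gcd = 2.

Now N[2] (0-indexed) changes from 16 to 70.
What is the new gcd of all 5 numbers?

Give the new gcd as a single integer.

Numbers: [12, 6, 16, 26, 6], gcd = 2
Change: index 2, 16 -> 70
gcd of the OTHER numbers (without index 2): gcd([12, 6, 26, 6]) = 2
New gcd = gcd(g_others, new_val) = gcd(2, 70) = 2

Answer: 2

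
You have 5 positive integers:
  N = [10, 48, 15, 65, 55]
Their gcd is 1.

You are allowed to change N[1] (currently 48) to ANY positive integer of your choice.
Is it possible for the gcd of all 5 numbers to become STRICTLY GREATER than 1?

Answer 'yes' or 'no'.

Current gcd = 1
gcd of all OTHER numbers (without N[1]=48): gcd([10, 15, 65, 55]) = 5
The new gcd after any change is gcd(5, new_value).
This can be at most 5.
Since 5 > old gcd 1, the gcd CAN increase (e.g., set N[1] = 5).

Answer: yes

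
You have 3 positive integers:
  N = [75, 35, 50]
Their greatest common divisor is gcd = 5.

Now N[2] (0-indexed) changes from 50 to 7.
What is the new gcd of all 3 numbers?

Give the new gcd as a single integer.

Answer: 1

Derivation:
Numbers: [75, 35, 50], gcd = 5
Change: index 2, 50 -> 7
gcd of the OTHER numbers (without index 2): gcd([75, 35]) = 5
New gcd = gcd(g_others, new_val) = gcd(5, 7) = 1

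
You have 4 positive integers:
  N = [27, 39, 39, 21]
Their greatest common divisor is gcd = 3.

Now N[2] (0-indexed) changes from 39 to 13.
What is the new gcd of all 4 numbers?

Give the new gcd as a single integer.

Numbers: [27, 39, 39, 21], gcd = 3
Change: index 2, 39 -> 13
gcd of the OTHER numbers (without index 2): gcd([27, 39, 21]) = 3
New gcd = gcd(g_others, new_val) = gcd(3, 13) = 1

Answer: 1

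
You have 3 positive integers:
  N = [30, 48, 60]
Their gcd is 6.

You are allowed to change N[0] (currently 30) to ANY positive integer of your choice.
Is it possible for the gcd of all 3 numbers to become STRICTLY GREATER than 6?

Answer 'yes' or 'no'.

Current gcd = 6
gcd of all OTHER numbers (without N[0]=30): gcd([48, 60]) = 12
The new gcd after any change is gcd(12, new_value).
This can be at most 12.
Since 12 > old gcd 6, the gcd CAN increase (e.g., set N[0] = 12).

Answer: yes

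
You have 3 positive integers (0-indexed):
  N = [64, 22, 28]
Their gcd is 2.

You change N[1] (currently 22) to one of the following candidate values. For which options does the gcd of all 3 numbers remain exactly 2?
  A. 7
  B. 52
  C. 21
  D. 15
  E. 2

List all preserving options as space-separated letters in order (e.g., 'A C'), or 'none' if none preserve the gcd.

Old gcd = 2; gcd of others (without N[1]) = 4
New gcd for candidate v: gcd(4, v). Preserves old gcd iff gcd(4, v) = 2.
  Option A: v=7, gcd(4,7)=1 -> changes
  Option B: v=52, gcd(4,52)=4 -> changes
  Option C: v=21, gcd(4,21)=1 -> changes
  Option D: v=15, gcd(4,15)=1 -> changes
  Option E: v=2, gcd(4,2)=2 -> preserves

Answer: E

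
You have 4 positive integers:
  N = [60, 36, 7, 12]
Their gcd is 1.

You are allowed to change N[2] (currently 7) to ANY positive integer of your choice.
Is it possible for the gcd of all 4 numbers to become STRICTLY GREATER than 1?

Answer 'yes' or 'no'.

Current gcd = 1
gcd of all OTHER numbers (without N[2]=7): gcd([60, 36, 12]) = 12
The new gcd after any change is gcd(12, new_value).
This can be at most 12.
Since 12 > old gcd 1, the gcd CAN increase (e.g., set N[2] = 12).

Answer: yes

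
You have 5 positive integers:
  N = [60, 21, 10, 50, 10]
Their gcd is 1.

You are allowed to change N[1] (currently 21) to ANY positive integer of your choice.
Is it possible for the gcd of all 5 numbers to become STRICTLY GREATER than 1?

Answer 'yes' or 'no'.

Answer: yes

Derivation:
Current gcd = 1
gcd of all OTHER numbers (without N[1]=21): gcd([60, 10, 50, 10]) = 10
The new gcd after any change is gcd(10, new_value).
This can be at most 10.
Since 10 > old gcd 1, the gcd CAN increase (e.g., set N[1] = 10).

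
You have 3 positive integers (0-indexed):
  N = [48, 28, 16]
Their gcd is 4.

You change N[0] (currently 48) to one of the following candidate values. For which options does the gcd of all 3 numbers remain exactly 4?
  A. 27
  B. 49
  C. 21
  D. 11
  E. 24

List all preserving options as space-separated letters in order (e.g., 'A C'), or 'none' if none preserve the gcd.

Answer: E

Derivation:
Old gcd = 4; gcd of others (without N[0]) = 4
New gcd for candidate v: gcd(4, v). Preserves old gcd iff gcd(4, v) = 4.
  Option A: v=27, gcd(4,27)=1 -> changes
  Option B: v=49, gcd(4,49)=1 -> changes
  Option C: v=21, gcd(4,21)=1 -> changes
  Option D: v=11, gcd(4,11)=1 -> changes
  Option E: v=24, gcd(4,24)=4 -> preserves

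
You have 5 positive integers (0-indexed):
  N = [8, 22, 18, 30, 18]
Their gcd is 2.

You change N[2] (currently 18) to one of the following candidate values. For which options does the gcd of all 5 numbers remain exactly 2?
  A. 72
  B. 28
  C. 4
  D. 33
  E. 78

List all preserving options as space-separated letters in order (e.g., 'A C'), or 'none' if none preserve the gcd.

Old gcd = 2; gcd of others (without N[2]) = 2
New gcd for candidate v: gcd(2, v). Preserves old gcd iff gcd(2, v) = 2.
  Option A: v=72, gcd(2,72)=2 -> preserves
  Option B: v=28, gcd(2,28)=2 -> preserves
  Option C: v=4, gcd(2,4)=2 -> preserves
  Option D: v=33, gcd(2,33)=1 -> changes
  Option E: v=78, gcd(2,78)=2 -> preserves

Answer: A B C E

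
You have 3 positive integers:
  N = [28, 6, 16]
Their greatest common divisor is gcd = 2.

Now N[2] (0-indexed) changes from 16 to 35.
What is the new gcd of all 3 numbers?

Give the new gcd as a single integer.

Answer: 1

Derivation:
Numbers: [28, 6, 16], gcd = 2
Change: index 2, 16 -> 35
gcd of the OTHER numbers (without index 2): gcd([28, 6]) = 2
New gcd = gcd(g_others, new_val) = gcd(2, 35) = 1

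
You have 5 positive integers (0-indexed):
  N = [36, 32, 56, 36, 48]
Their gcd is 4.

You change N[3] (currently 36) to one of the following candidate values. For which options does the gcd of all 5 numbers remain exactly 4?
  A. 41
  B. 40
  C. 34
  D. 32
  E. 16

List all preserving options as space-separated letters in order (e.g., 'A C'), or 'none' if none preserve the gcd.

Old gcd = 4; gcd of others (without N[3]) = 4
New gcd for candidate v: gcd(4, v). Preserves old gcd iff gcd(4, v) = 4.
  Option A: v=41, gcd(4,41)=1 -> changes
  Option B: v=40, gcd(4,40)=4 -> preserves
  Option C: v=34, gcd(4,34)=2 -> changes
  Option D: v=32, gcd(4,32)=4 -> preserves
  Option E: v=16, gcd(4,16)=4 -> preserves

Answer: B D E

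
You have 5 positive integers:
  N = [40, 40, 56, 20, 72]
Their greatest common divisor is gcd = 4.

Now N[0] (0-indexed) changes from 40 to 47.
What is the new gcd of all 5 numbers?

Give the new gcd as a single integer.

Answer: 1

Derivation:
Numbers: [40, 40, 56, 20, 72], gcd = 4
Change: index 0, 40 -> 47
gcd of the OTHER numbers (without index 0): gcd([40, 56, 20, 72]) = 4
New gcd = gcd(g_others, new_val) = gcd(4, 47) = 1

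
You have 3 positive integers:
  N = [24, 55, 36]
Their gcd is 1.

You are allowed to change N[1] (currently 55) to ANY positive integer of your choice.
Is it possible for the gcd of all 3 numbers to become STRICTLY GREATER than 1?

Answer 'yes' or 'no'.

Answer: yes

Derivation:
Current gcd = 1
gcd of all OTHER numbers (without N[1]=55): gcd([24, 36]) = 12
The new gcd after any change is gcd(12, new_value).
This can be at most 12.
Since 12 > old gcd 1, the gcd CAN increase (e.g., set N[1] = 12).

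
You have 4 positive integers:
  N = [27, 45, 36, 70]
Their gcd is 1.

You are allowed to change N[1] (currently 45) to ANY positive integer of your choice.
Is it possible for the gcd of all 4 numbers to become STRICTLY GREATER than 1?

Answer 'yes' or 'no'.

Current gcd = 1
gcd of all OTHER numbers (without N[1]=45): gcd([27, 36, 70]) = 1
The new gcd after any change is gcd(1, new_value).
This can be at most 1.
Since 1 = old gcd 1, the gcd can only stay the same or decrease.

Answer: no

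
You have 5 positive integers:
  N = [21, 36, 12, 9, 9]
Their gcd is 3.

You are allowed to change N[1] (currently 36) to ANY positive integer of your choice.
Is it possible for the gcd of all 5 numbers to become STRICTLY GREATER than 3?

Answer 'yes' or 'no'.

Current gcd = 3
gcd of all OTHER numbers (without N[1]=36): gcd([21, 12, 9, 9]) = 3
The new gcd after any change is gcd(3, new_value).
This can be at most 3.
Since 3 = old gcd 3, the gcd can only stay the same or decrease.

Answer: no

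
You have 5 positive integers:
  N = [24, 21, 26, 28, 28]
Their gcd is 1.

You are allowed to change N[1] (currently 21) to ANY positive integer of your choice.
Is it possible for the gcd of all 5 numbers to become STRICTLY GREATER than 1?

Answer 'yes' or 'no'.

Answer: yes

Derivation:
Current gcd = 1
gcd of all OTHER numbers (without N[1]=21): gcd([24, 26, 28, 28]) = 2
The new gcd after any change is gcd(2, new_value).
This can be at most 2.
Since 2 > old gcd 1, the gcd CAN increase (e.g., set N[1] = 2).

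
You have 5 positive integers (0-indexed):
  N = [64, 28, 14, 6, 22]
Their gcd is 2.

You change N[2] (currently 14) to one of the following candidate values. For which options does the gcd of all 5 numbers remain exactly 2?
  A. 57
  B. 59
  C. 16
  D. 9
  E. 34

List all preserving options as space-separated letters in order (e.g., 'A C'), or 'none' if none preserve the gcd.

Answer: C E

Derivation:
Old gcd = 2; gcd of others (without N[2]) = 2
New gcd for candidate v: gcd(2, v). Preserves old gcd iff gcd(2, v) = 2.
  Option A: v=57, gcd(2,57)=1 -> changes
  Option B: v=59, gcd(2,59)=1 -> changes
  Option C: v=16, gcd(2,16)=2 -> preserves
  Option D: v=9, gcd(2,9)=1 -> changes
  Option E: v=34, gcd(2,34)=2 -> preserves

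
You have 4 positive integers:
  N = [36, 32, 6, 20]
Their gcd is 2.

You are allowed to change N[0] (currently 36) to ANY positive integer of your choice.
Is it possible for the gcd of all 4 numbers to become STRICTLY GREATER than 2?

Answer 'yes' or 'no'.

Current gcd = 2
gcd of all OTHER numbers (without N[0]=36): gcd([32, 6, 20]) = 2
The new gcd after any change is gcd(2, new_value).
This can be at most 2.
Since 2 = old gcd 2, the gcd can only stay the same or decrease.

Answer: no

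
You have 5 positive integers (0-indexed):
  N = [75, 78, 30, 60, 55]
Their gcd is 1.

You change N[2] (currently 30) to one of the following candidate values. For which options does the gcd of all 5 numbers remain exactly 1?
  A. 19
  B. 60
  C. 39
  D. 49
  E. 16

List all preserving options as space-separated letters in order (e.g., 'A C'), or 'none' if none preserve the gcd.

Answer: A B C D E

Derivation:
Old gcd = 1; gcd of others (without N[2]) = 1
New gcd for candidate v: gcd(1, v). Preserves old gcd iff gcd(1, v) = 1.
  Option A: v=19, gcd(1,19)=1 -> preserves
  Option B: v=60, gcd(1,60)=1 -> preserves
  Option C: v=39, gcd(1,39)=1 -> preserves
  Option D: v=49, gcd(1,49)=1 -> preserves
  Option E: v=16, gcd(1,16)=1 -> preserves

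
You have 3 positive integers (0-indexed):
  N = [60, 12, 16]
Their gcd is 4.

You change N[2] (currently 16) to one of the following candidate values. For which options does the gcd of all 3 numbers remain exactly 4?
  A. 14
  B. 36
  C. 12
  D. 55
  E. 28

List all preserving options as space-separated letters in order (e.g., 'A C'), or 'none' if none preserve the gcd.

Old gcd = 4; gcd of others (without N[2]) = 12
New gcd for candidate v: gcd(12, v). Preserves old gcd iff gcd(12, v) = 4.
  Option A: v=14, gcd(12,14)=2 -> changes
  Option B: v=36, gcd(12,36)=12 -> changes
  Option C: v=12, gcd(12,12)=12 -> changes
  Option D: v=55, gcd(12,55)=1 -> changes
  Option E: v=28, gcd(12,28)=4 -> preserves

Answer: E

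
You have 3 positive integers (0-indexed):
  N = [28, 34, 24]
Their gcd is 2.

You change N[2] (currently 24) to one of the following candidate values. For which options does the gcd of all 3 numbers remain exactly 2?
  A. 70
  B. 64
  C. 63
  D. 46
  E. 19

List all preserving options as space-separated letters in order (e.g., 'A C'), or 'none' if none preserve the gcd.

Old gcd = 2; gcd of others (without N[2]) = 2
New gcd for candidate v: gcd(2, v). Preserves old gcd iff gcd(2, v) = 2.
  Option A: v=70, gcd(2,70)=2 -> preserves
  Option B: v=64, gcd(2,64)=2 -> preserves
  Option C: v=63, gcd(2,63)=1 -> changes
  Option D: v=46, gcd(2,46)=2 -> preserves
  Option E: v=19, gcd(2,19)=1 -> changes

Answer: A B D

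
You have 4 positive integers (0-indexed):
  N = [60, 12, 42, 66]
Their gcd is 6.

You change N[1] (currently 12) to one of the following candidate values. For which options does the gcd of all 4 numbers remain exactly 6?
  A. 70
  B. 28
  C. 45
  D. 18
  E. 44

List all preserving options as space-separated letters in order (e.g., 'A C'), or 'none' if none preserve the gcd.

Old gcd = 6; gcd of others (without N[1]) = 6
New gcd for candidate v: gcd(6, v). Preserves old gcd iff gcd(6, v) = 6.
  Option A: v=70, gcd(6,70)=2 -> changes
  Option B: v=28, gcd(6,28)=2 -> changes
  Option C: v=45, gcd(6,45)=3 -> changes
  Option D: v=18, gcd(6,18)=6 -> preserves
  Option E: v=44, gcd(6,44)=2 -> changes

Answer: D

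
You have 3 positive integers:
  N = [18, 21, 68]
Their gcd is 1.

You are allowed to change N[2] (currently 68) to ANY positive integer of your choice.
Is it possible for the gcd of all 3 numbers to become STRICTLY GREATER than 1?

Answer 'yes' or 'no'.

Current gcd = 1
gcd of all OTHER numbers (without N[2]=68): gcd([18, 21]) = 3
The new gcd after any change is gcd(3, new_value).
This can be at most 3.
Since 3 > old gcd 1, the gcd CAN increase (e.g., set N[2] = 3).

Answer: yes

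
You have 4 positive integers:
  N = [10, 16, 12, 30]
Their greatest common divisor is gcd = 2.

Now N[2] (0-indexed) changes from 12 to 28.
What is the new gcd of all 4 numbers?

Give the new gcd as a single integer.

Numbers: [10, 16, 12, 30], gcd = 2
Change: index 2, 12 -> 28
gcd of the OTHER numbers (without index 2): gcd([10, 16, 30]) = 2
New gcd = gcd(g_others, new_val) = gcd(2, 28) = 2

Answer: 2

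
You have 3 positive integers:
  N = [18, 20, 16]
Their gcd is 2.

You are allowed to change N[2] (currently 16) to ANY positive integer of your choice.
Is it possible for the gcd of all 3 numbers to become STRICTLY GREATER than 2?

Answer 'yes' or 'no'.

Answer: no

Derivation:
Current gcd = 2
gcd of all OTHER numbers (without N[2]=16): gcd([18, 20]) = 2
The new gcd after any change is gcd(2, new_value).
This can be at most 2.
Since 2 = old gcd 2, the gcd can only stay the same or decrease.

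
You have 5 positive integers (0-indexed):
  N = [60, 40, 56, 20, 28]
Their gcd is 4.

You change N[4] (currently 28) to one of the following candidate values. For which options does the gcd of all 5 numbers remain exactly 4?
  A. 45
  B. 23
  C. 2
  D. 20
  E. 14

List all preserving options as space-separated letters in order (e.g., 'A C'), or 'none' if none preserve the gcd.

Answer: D

Derivation:
Old gcd = 4; gcd of others (without N[4]) = 4
New gcd for candidate v: gcd(4, v). Preserves old gcd iff gcd(4, v) = 4.
  Option A: v=45, gcd(4,45)=1 -> changes
  Option B: v=23, gcd(4,23)=1 -> changes
  Option C: v=2, gcd(4,2)=2 -> changes
  Option D: v=20, gcd(4,20)=4 -> preserves
  Option E: v=14, gcd(4,14)=2 -> changes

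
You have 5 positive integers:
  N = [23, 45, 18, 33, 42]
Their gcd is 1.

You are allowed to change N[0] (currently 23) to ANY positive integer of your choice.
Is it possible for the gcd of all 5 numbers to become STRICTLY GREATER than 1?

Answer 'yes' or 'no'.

Current gcd = 1
gcd of all OTHER numbers (without N[0]=23): gcd([45, 18, 33, 42]) = 3
The new gcd after any change is gcd(3, new_value).
This can be at most 3.
Since 3 > old gcd 1, the gcd CAN increase (e.g., set N[0] = 3).

Answer: yes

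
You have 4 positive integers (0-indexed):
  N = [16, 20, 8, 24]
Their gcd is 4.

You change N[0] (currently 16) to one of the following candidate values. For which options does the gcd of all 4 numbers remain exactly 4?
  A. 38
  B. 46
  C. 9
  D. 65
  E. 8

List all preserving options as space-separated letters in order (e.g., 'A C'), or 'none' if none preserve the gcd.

Old gcd = 4; gcd of others (without N[0]) = 4
New gcd for candidate v: gcd(4, v). Preserves old gcd iff gcd(4, v) = 4.
  Option A: v=38, gcd(4,38)=2 -> changes
  Option B: v=46, gcd(4,46)=2 -> changes
  Option C: v=9, gcd(4,9)=1 -> changes
  Option D: v=65, gcd(4,65)=1 -> changes
  Option E: v=8, gcd(4,8)=4 -> preserves

Answer: E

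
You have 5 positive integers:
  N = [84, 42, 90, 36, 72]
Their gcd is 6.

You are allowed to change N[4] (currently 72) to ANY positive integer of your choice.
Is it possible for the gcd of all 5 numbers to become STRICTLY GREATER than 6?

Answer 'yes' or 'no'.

Current gcd = 6
gcd of all OTHER numbers (without N[4]=72): gcd([84, 42, 90, 36]) = 6
The new gcd after any change is gcd(6, new_value).
This can be at most 6.
Since 6 = old gcd 6, the gcd can only stay the same or decrease.

Answer: no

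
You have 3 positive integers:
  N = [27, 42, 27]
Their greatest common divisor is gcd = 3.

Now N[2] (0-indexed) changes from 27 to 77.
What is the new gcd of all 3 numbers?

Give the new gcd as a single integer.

Numbers: [27, 42, 27], gcd = 3
Change: index 2, 27 -> 77
gcd of the OTHER numbers (without index 2): gcd([27, 42]) = 3
New gcd = gcd(g_others, new_val) = gcd(3, 77) = 1

Answer: 1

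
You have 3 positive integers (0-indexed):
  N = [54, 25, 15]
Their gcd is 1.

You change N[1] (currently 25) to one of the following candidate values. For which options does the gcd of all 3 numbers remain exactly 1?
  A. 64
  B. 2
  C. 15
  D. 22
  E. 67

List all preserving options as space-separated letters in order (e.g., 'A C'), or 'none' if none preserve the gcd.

Old gcd = 1; gcd of others (without N[1]) = 3
New gcd for candidate v: gcd(3, v). Preserves old gcd iff gcd(3, v) = 1.
  Option A: v=64, gcd(3,64)=1 -> preserves
  Option B: v=2, gcd(3,2)=1 -> preserves
  Option C: v=15, gcd(3,15)=3 -> changes
  Option D: v=22, gcd(3,22)=1 -> preserves
  Option E: v=67, gcd(3,67)=1 -> preserves

Answer: A B D E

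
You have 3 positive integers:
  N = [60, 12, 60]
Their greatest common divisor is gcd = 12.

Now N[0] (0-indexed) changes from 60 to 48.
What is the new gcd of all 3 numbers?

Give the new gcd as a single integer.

Numbers: [60, 12, 60], gcd = 12
Change: index 0, 60 -> 48
gcd of the OTHER numbers (without index 0): gcd([12, 60]) = 12
New gcd = gcd(g_others, new_val) = gcd(12, 48) = 12

Answer: 12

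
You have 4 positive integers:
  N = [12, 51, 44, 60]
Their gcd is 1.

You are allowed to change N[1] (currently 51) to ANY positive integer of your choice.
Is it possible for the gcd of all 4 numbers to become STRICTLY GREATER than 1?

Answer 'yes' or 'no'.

Answer: yes

Derivation:
Current gcd = 1
gcd of all OTHER numbers (without N[1]=51): gcd([12, 44, 60]) = 4
The new gcd after any change is gcd(4, new_value).
This can be at most 4.
Since 4 > old gcd 1, the gcd CAN increase (e.g., set N[1] = 4).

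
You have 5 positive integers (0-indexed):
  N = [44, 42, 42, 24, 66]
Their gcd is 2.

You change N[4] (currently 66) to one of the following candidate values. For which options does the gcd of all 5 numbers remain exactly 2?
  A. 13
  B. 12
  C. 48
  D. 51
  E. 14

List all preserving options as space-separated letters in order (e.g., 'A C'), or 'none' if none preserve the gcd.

Old gcd = 2; gcd of others (without N[4]) = 2
New gcd for candidate v: gcd(2, v). Preserves old gcd iff gcd(2, v) = 2.
  Option A: v=13, gcd(2,13)=1 -> changes
  Option B: v=12, gcd(2,12)=2 -> preserves
  Option C: v=48, gcd(2,48)=2 -> preserves
  Option D: v=51, gcd(2,51)=1 -> changes
  Option E: v=14, gcd(2,14)=2 -> preserves

Answer: B C E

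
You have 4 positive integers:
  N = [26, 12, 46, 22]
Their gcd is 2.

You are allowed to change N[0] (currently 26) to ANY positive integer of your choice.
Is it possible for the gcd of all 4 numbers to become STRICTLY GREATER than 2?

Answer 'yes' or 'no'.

Current gcd = 2
gcd of all OTHER numbers (without N[0]=26): gcd([12, 46, 22]) = 2
The new gcd after any change is gcd(2, new_value).
This can be at most 2.
Since 2 = old gcd 2, the gcd can only stay the same or decrease.

Answer: no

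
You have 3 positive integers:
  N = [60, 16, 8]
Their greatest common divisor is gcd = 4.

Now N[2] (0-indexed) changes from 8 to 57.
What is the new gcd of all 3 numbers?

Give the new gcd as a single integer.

Numbers: [60, 16, 8], gcd = 4
Change: index 2, 8 -> 57
gcd of the OTHER numbers (without index 2): gcd([60, 16]) = 4
New gcd = gcd(g_others, new_val) = gcd(4, 57) = 1

Answer: 1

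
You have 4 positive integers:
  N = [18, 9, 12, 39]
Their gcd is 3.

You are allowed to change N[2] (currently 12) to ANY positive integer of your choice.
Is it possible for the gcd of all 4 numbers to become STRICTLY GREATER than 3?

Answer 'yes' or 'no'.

Current gcd = 3
gcd of all OTHER numbers (without N[2]=12): gcd([18, 9, 39]) = 3
The new gcd after any change is gcd(3, new_value).
This can be at most 3.
Since 3 = old gcd 3, the gcd can only stay the same or decrease.

Answer: no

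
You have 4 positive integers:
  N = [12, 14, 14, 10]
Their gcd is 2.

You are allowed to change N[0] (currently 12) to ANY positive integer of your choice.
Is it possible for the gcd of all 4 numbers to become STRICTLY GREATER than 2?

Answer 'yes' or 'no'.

Current gcd = 2
gcd of all OTHER numbers (without N[0]=12): gcd([14, 14, 10]) = 2
The new gcd after any change is gcd(2, new_value).
This can be at most 2.
Since 2 = old gcd 2, the gcd can only stay the same or decrease.

Answer: no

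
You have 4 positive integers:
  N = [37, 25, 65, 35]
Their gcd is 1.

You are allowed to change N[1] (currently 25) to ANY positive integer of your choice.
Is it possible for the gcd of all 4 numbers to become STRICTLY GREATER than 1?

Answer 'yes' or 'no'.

Answer: no

Derivation:
Current gcd = 1
gcd of all OTHER numbers (without N[1]=25): gcd([37, 65, 35]) = 1
The new gcd after any change is gcd(1, new_value).
This can be at most 1.
Since 1 = old gcd 1, the gcd can only stay the same or decrease.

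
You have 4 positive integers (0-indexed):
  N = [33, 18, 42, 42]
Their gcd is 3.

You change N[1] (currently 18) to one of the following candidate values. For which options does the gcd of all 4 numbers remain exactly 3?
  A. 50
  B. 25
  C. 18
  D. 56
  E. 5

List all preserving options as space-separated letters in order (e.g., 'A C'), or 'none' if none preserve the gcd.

Answer: C

Derivation:
Old gcd = 3; gcd of others (without N[1]) = 3
New gcd for candidate v: gcd(3, v). Preserves old gcd iff gcd(3, v) = 3.
  Option A: v=50, gcd(3,50)=1 -> changes
  Option B: v=25, gcd(3,25)=1 -> changes
  Option C: v=18, gcd(3,18)=3 -> preserves
  Option D: v=56, gcd(3,56)=1 -> changes
  Option E: v=5, gcd(3,5)=1 -> changes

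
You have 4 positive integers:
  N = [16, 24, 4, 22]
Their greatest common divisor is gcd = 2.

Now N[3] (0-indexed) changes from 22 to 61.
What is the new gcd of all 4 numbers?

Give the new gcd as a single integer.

Numbers: [16, 24, 4, 22], gcd = 2
Change: index 3, 22 -> 61
gcd of the OTHER numbers (without index 3): gcd([16, 24, 4]) = 4
New gcd = gcd(g_others, new_val) = gcd(4, 61) = 1

Answer: 1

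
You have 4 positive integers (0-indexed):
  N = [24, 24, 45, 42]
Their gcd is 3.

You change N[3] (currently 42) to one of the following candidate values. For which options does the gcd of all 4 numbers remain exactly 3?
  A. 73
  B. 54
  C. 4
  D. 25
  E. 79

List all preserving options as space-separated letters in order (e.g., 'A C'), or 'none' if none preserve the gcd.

Answer: B

Derivation:
Old gcd = 3; gcd of others (without N[3]) = 3
New gcd for candidate v: gcd(3, v). Preserves old gcd iff gcd(3, v) = 3.
  Option A: v=73, gcd(3,73)=1 -> changes
  Option B: v=54, gcd(3,54)=3 -> preserves
  Option C: v=4, gcd(3,4)=1 -> changes
  Option D: v=25, gcd(3,25)=1 -> changes
  Option E: v=79, gcd(3,79)=1 -> changes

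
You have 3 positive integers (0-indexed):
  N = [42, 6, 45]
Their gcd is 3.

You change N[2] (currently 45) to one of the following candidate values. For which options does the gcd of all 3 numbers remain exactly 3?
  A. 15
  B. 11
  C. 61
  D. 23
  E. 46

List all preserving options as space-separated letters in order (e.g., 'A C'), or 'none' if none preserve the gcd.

Old gcd = 3; gcd of others (without N[2]) = 6
New gcd for candidate v: gcd(6, v). Preserves old gcd iff gcd(6, v) = 3.
  Option A: v=15, gcd(6,15)=3 -> preserves
  Option B: v=11, gcd(6,11)=1 -> changes
  Option C: v=61, gcd(6,61)=1 -> changes
  Option D: v=23, gcd(6,23)=1 -> changes
  Option E: v=46, gcd(6,46)=2 -> changes

Answer: A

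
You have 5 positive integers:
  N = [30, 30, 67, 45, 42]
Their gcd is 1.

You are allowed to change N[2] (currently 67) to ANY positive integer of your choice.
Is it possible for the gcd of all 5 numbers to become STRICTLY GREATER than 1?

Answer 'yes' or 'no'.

Current gcd = 1
gcd of all OTHER numbers (without N[2]=67): gcd([30, 30, 45, 42]) = 3
The new gcd after any change is gcd(3, new_value).
This can be at most 3.
Since 3 > old gcd 1, the gcd CAN increase (e.g., set N[2] = 3).

Answer: yes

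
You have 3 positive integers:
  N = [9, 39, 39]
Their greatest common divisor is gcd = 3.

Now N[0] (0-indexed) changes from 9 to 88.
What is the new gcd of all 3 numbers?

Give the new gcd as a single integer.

Answer: 1

Derivation:
Numbers: [9, 39, 39], gcd = 3
Change: index 0, 9 -> 88
gcd of the OTHER numbers (without index 0): gcd([39, 39]) = 39
New gcd = gcd(g_others, new_val) = gcd(39, 88) = 1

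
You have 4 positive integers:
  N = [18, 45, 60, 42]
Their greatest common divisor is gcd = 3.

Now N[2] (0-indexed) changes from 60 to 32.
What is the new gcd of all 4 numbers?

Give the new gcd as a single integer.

Numbers: [18, 45, 60, 42], gcd = 3
Change: index 2, 60 -> 32
gcd of the OTHER numbers (without index 2): gcd([18, 45, 42]) = 3
New gcd = gcd(g_others, new_val) = gcd(3, 32) = 1

Answer: 1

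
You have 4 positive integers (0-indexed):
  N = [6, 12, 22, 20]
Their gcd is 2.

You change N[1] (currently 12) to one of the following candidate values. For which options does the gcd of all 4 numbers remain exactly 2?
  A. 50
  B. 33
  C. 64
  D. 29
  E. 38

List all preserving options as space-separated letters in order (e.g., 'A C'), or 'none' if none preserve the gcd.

Old gcd = 2; gcd of others (without N[1]) = 2
New gcd for candidate v: gcd(2, v). Preserves old gcd iff gcd(2, v) = 2.
  Option A: v=50, gcd(2,50)=2 -> preserves
  Option B: v=33, gcd(2,33)=1 -> changes
  Option C: v=64, gcd(2,64)=2 -> preserves
  Option D: v=29, gcd(2,29)=1 -> changes
  Option E: v=38, gcd(2,38)=2 -> preserves

Answer: A C E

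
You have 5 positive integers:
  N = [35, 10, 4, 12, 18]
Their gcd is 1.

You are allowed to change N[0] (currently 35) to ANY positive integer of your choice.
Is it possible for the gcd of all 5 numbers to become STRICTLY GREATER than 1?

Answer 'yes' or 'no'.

Answer: yes

Derivation:
Current gcd = 1
gcd of all OTHER numbers (without N[0]=35): gcd([10, 4, 12, 18]) = 2
The new gcd after any change is gcd(2, new_value).
This can be at most 2.
Since 2 > old gcd 1, the gcd CAN increase (e.g., set N[0] = 2).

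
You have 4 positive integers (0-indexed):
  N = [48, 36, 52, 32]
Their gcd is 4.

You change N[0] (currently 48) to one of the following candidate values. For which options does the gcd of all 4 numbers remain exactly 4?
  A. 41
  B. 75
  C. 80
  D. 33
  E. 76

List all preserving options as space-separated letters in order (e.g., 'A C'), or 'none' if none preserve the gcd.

Answer: C E

Derivation:
Old gcd = 4; gcd of others (without N[0]) = 4
New gcd for candidate v: gcd(4, v). Preserves old gcd iff gcd(4, v) = 4.
  Option A: v=41, gcd(4,41)=1 -> changes
  Option B: v=75, gcd(4,75)=1 -> changes
  Option C: v=80, gcd(4,80)=4 -> preserves
  Option D: v=33, gcd(4,33)=1 -> changes
  Option E: v=76, gcd(4,76)=4 -> preserves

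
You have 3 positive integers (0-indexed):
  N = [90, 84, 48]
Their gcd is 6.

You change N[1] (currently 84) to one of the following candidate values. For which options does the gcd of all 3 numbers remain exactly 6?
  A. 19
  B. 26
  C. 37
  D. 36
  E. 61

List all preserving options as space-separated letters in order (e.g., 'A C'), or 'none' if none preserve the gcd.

Answer: D

Derivation:
Old gcd = 6; gcd of others (without N[1]) = 6
New gcd for candidate v: gcd(6, v). Preserves old gcd iff gcd(6, v) = 6.
  Option A: v=19, gcd(6,19)=1 -> changes
  Option B: v=26, gcd(6,26)=2 -> changes
  Option C: v=37, gcd(6,37)=1 -> changes
  Option D: v=36, gcd(6,36)=6 -> preserves
  Option E: v=61, gcd(6,61)=1 -> changes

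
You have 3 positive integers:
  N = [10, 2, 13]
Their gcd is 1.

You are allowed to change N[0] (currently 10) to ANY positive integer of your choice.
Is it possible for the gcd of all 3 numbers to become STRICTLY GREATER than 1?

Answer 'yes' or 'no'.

Answer: no

Derivation:
Current gcd = 1
gcd of all OTHER numbers (without N[0]=10): gcd([2, 13]) = 1
The new gcd after any change is gcd(1, new_value).
This can be at most 1.
Since 1 = old gcd 1, the gcd can only stay the same or decrease.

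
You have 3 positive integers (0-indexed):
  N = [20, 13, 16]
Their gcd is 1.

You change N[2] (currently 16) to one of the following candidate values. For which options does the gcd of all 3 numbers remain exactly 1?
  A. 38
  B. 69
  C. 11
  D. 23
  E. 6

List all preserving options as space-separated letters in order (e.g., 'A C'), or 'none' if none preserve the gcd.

Answer: A B C D E

Derivation:
Old gcd = 1; gcd of others (without N[2]) = 1
New gcd for candidate v: gcd(1, v). Preserves old gcd iff gcd(1, v) = 1.
  Option A: v=38, gcd(1,38)=1 -> preserves
  Option B: v=69, gcd(1,69)=1 -> preserves
  Option C: v=11, gcd(1,11)=1 -> preserves
  Option D: v=23, gcd(1,23)=1 -> preserves
  Option E: v=6, gcd(1,6)=1 -> preserves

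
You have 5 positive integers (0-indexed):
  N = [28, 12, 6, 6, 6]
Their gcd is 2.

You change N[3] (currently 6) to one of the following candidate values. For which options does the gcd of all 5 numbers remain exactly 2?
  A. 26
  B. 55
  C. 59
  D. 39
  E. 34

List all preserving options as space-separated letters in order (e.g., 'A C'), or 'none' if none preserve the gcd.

Old gcd = 2; gcd of others (without N[3]) = 2
New gcd for candidate v: gcd(2, v). Preserves old gcd iff gcd(2, v) = 2.
  Option A: v=26, gcd(2,26)=2 -> preserves
  Option B: v=55, gcd(2,55)=1 -> changes
  Option C: v=59, gcd(2,59)=1 -> changes
  Option D: v=39, gcd(2,39)=1 -> changes
  Option E: v=34, gcd(2,34)=2 -> preserves

Answer: A E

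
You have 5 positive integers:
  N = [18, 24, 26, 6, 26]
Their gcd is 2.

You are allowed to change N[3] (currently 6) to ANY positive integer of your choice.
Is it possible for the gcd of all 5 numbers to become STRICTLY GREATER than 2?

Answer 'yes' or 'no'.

Answer: no

Derivation:
Current gcd = 2
gcd of all OTHER numbers (without N[3]=6): gcd([18, 24, 26, 26]) = 2
The new gcd after any change is gcd(2, new_value).
This can be at most 2.
Since 2 = old gcd 2, the gcd can only stay the same or decrease.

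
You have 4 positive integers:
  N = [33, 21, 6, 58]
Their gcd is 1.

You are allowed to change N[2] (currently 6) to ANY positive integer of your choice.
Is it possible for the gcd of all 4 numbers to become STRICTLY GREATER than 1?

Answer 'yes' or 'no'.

Current gcd = 1
gcd of all OTHER numbers (without N[2]=6): gcd([33, 21, 58]) = 1
The new gcd after any change is gcd(1, new_value).
This can be at most 1.
Since 1 = old gcd 1, the gcd can only stay the same or decrease.

Answer: no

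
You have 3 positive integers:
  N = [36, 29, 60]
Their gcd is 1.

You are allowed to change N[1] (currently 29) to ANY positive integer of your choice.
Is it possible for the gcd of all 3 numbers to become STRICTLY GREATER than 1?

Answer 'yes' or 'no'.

Answer: yes

Derivation:
Current gcd = 1
gcd of all OTHER numbers (without N[1]=29): gcd([36, 60]) = 12
The new gcd after any change is gcd(12, new_value).
This can be at most 12.
Since 12 > old gcd 1, the gcd CAN increase (e.g., set N[1] = 12).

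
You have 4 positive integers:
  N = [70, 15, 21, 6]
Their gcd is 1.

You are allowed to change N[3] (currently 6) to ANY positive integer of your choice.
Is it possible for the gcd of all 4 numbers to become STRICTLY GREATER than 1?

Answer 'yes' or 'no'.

Current gcd = 1
gcd of all OTHER numbers (without N[3]=6): gcd([70, 15, 21]) = 1
The new gcd after any change is gcd(1, new_value).
This can be at most 1.
Since 1 = old gcd 1, the gcd can only stay the same or decrease.

Answer: no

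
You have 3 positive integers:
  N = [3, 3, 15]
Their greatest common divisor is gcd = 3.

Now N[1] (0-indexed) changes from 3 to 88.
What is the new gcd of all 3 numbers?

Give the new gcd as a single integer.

Answer: 1

Derivation:
Numbers: [3, 3, 15], gcd = 3
Change: index 1, 3 -> 88
gcd of the OTHER numbers (without index 1): gcd([3, 15]) = 3
New gcd = gcd(g_others, new_val) = gcd(3, 88) = 1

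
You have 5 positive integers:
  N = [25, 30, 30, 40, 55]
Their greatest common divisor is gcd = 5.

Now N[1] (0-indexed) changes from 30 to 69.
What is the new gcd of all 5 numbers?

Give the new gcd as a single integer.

Answer: 1

Derivation:
Numbers: [25, 30, 30, 40, 55], gcd = 5
Change: index 1, 30 -> 69
gcd of the OTHER numbers (without index 1): gcd([25, 30, 40, 55]) = 5
New gcd = gcd(g_others, new_val) = gcd(5, 69) = 1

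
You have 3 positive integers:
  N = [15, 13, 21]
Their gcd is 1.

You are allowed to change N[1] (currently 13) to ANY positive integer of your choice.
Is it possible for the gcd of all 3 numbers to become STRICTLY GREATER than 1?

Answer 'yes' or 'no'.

Current gcd = 1
gcd of all OTHER numbers (without N[1]=13): gcd([15, 21]) = 3
The new gcd after any change is gcd(3, new_value).
This can be at most 3.
Since 3 > old gcd 1, the gcd CAN increase (e.g., set N[1] = 3).

Answer: yes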